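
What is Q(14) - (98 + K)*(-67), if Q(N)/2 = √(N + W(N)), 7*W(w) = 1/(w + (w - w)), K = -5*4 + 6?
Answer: 5628 + √2746/7 ≈ 5635.5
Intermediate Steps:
K = -14 (K = -20 + 6 = -14)
W(w) = 1/(7*w) (W(w) = 1/(7*(w + (w - w))) = 1/(7*(w + 0)) = 1/(7*w))
Q(N) = 2*√(N + 1/(7*N))
Q(14) - (98 + K)*(-67) = 2*√(7/14 + 49*14)/7 - (98 - 14)*(-67) = 2*√(7*(1/14) + 686)/7 - 84*(-67) = 2*√(½ + 686)/7 - 1*(-5628) = 2*√(1373/2)/7 + 5628 = 2*(√2746/2)/7 + 5628 = √2746/7 + 5628 = 5628 + √2746/7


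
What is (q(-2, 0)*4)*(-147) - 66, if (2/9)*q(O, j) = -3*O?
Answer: -15942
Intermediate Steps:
q(O, j) = -27*O/2 (q(O, j) = 9*(-3*O)/2 = -27*O/2)
(q(-2, 0)*4)*(-147) - 66 = (-27/2*(-2)*4)*(-147) - 66 = (27*4)*(-147) - 66 = 108*(-147) - 66 = -15876 - 66 = -15942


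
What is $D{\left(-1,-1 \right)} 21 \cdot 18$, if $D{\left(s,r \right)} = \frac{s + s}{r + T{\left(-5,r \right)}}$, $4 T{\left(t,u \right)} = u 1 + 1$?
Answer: $756$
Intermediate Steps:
$T{\left(t,u \right)} = \frac{1}{4} + \frac{u}{4}$ ($T{\left(t,u \right)} = \frac{u 1 + 1}{4} = \frac{u + 1}{4} = \frac{1 + u}{4} = \frac{1}{4} + \frac{u}{4}$)
$D{\left(s,r \right)} = \frac{2 s}{\frac{1}{4} + \frac{5 r}{4}}$ ($D{\left(s,r \right)} = \frac{s + s}{r + \left(\frac{1}{4} + \frac{r}{4}\right)} = \frac{2 s}{\frac{1}{4} + \frac{5 r}{4}}$)
$D{\left(-1,-1 \right)} 21 \cdot 18 = 8 \left(-1\right) \frac{1}{1 + 5 \left(-1\right)} 21 \cdot 18 = 8 \left(-1\right) \frac{1}{1 - 5} \cdot 21 \cdot 18 = 8 \left(-1\right) \frac{1}{-4} \cdot 21 \cdot 18 = 8 \left(-1\right) \left(- \frac{1}{4}\right) 21 \cdot 18 = 2 \cdot 21 \cdot 18 = 42 \cdot 18 = 756$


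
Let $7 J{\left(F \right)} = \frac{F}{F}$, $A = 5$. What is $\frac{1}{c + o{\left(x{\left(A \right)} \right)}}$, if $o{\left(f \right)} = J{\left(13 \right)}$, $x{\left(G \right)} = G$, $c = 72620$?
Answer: $\frac{7}{508341} \approx 1.377 \cdot 10^{-5}$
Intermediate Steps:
$J{\left(F \right)} = \frac{1}{7}$ ($J{\left(F \right)} = \frac{F \frac{1}{F}}{7} = \frac{1}{7} \cdot 1 = \frac{1}{7}$)
$o{\left(f \right)} = \frac{1}{7}$
$\frac{1}{c + o{\left(x{\left(A \right)} \right)}} = \frac{1}{72620 + \frac{1}{7}} = \frac{1}{\frac{508341}{7}} = \frac{7}{508341}$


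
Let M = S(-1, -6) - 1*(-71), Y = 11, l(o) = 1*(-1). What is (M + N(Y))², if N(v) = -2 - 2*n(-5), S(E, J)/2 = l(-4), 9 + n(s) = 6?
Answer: 5329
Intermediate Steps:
l(o) = -1
n(s) = -3 (n(s) = -9 + 6 = -3)
S(E, J) = -2 (S(E, J) = 2*(-1) = -2)
N(v) = 4 (N(v) = -2 - 2*(-3) = -2 + 6 = 4)
M = 69 (M = -2 - 1*(-71) = -2 + 71 = 69)
(M + N(Y))² = (69 + 4)² = 73² = 5329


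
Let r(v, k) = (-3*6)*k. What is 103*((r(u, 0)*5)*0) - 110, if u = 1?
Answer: -110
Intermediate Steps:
r(v, k) = -18*k
103*((r(u, 0)*5)*0) - 110 = 103*((-18*0*5)*0) - 110 = 103*((0*5)*0) - 110 = 103*(0*0) - 110 = 103*0 - 110 = 0 - 110 = -110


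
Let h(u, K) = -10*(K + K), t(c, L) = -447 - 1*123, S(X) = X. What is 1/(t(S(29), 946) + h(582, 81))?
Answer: -1/2190 ≈ -0.00045662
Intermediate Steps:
t(c, L) = -570 (t(c, L) = -447 - 123 = -570)
h(u, K) = -20*K
1/(t(S(29), 946) + h(582, 81)) = 1/(-570 - 20*81) = 1/(-570 - 1620) = 1/(-2190) = -1/2190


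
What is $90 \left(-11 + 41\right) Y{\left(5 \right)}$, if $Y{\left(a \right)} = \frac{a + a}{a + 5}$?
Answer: $2700$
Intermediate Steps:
$Y{\left(a \right)} = \frac{2 a}{5 + a}$
$90 \left(-11 + 41\right) Y{\left(5 \right)} = 90 \left(-11 + 41\right) 2 \cdot 5 \frac{1}{5 + 5} = 90 \cdot 30 \cdot 2 \cdot 5 \cdot \frac{1}{10} = 2700 \cdot 2 \cdot 5 \cdot \frac{1}{10} = 2700 \cdot 1 = 2700$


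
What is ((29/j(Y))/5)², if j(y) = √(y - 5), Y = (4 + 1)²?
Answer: 841/500 ≈ 1.6820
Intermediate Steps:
Y = 25 (Y = 5² = 25)
j(y) = √(-5 + y)
((29/j(Y))/5)² = ((29/(√(-5 + 25)))/5)² = ((29/(√20))*(⅕))² = ((29/((2*√5)))*(⅕))² = ((29*(√5/10))*(⅕))² = ((29*√5/10)*(⅕))² = (29*√5/50)² = 841/500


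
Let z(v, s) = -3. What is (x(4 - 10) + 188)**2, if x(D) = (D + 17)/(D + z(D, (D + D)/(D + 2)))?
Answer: 2825761/81 ≈ 34886.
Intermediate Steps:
x(D) = (17 + D)/(-3 + D) (x(D) = (D + 17)/(D - 3) = (17 + D)/(-3 + D))
(x(4 - 10) + 188)**2 = ((17 + (4 - 10))/(-3 + (4 - 10)) + 188)**2 = ((17 - 6)/(-3 - 6) + 188)**2 = (11/(-9) + 188)**2 = (-1/9*11 + 188)**2 = (-11/9 + 188)**2 = (1681/9)**2 = 2825761/81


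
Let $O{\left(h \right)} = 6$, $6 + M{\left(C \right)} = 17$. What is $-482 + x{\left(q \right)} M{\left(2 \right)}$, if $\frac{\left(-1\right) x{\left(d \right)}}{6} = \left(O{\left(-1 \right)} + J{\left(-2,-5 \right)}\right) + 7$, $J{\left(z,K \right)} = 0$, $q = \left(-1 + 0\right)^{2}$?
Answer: $-1340$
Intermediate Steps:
$q = 1$ ($q = \left(-1\right)^{2} = 1$)
$M{\left(C \right)} = 11$ ($M{\left(C \right)} = -6 + 17 = 11$)
$x{\left(d \right)} = -78$ ($x{\left(d \right)} = - 6 \left(\left(6 + 0\right) + 7\right) = - 6 \left(6 + 7\right) = \left(-6\right) 13 = -78$)
$-482 + x{\left(q \right)} M{\left(2 \right)} = -482 - 858 = -1340$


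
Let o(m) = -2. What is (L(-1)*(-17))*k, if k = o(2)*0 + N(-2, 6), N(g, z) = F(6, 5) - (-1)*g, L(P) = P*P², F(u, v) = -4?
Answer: -102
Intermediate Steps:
L(P) = P³
N(g, z) = -4 + g (N(g, z) = -4 - (-1)*g = -4 + g)
k = -6 (k = -2*0 + (-4 - 2) = 0 - 6 = -6)
(L(-1)*(-17))*k = ((-1)³*(-17))*(-6) = -1*(-17)*(-6) = 17*(-6) = -102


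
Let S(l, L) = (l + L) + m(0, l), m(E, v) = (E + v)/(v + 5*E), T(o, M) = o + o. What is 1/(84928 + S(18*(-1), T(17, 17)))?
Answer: 1/84945 ≈ 1.1772e-5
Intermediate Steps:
T(o, M) = 2*o
m(E, v) = (E + v)/(v + 5*E)
S(l, L) = 1 + L + l (S(l, L) = (l + L) + (0 + l)/(l + 5*0) = (L + l) + l/(l + 0) = (L + l) + l/l = (L + l) + 1 = 1 + L + l)
1/(84928 + S(18*(-1), T(17, 17))) = 1/(84928 + (1 + 2*17 + 18*(-1))) = 1/(84928 + (1 + 34 - 18)) = 1/(84928 + 17) = 1/84945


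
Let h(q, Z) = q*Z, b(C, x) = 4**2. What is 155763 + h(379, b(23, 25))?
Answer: 161827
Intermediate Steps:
b(C, x) = 16
h(q, Z) = Z*q
155763 + h(379, b(23, 25)) = 155763 + 16*379 = 155763 + 6064 = 161827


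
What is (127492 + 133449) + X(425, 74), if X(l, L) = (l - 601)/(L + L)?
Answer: 9654773/37 ≈ 2.6094e+5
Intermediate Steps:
X(l, L) = (-601 + l)/(2*L) (X(l, L) = (-601 + l)/((2*L)) = (-601 + l)*(1/(2*L)) = (-601 + l)/(2*L))
(127492 + 133449) + X(425, 74) = (127492 + 133449) + (½)*(-601 + 425)/74 = 260941 + (½)*(1/74)*(-176) = 260941 - 44/37 = 9654773/37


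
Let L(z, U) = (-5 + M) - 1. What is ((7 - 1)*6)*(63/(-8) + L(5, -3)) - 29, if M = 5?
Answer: -697/2 ≈ -348.50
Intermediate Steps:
L(z, U) = -1 (L(z, U) = (-5 + 5) - 1 = 0 - 1 = -1)
((7 - 1)*6)*(63/(-8) + L(5, -3)) - 29 = ((7 - 1)*6)*(63/(-8) - 1) - 29 = (6*6)*(63*(-⅛) - 1) - 29 = 36*(-63/8 - 1) - 29 = 36*(-71/8) - 29 = -639/2 - 29 = -697/2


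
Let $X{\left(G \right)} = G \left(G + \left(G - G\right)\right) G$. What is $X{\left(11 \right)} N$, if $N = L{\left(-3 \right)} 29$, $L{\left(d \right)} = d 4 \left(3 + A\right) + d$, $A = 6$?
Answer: $-4284489$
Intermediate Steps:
$X{\left(G \right)} = G^{3}$ ($X{\left(G \right)} = G \left(G + 0\right) G = G G G = G^{2} G = G^{3}$)
$L{\left(d \right)} = 37 d$ ($L{\left(d \right)} = d 4 \left(3 + 6\right) + d = d 4 \cdot 9 + d = d 36 + d = 36 d + d = 37 d$)
$N = -3219$ ($N = 37 \left(-3\right) 29 = \left(-111\right) 29 = -3219$)
$X{\left(11 \right)} N = 11^{3} \left(-3219\right) = 1331 \left(-3219\right) = -4284489$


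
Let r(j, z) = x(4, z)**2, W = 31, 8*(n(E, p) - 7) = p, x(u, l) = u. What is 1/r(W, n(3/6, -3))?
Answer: 1/16 ≈ 0.062500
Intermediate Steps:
n(E, p) = 7 + p/8
r(j, z) = 16 (r(j, z) = 4**2 = 16)
1/r(W, n(3/6, -3)) = 1/16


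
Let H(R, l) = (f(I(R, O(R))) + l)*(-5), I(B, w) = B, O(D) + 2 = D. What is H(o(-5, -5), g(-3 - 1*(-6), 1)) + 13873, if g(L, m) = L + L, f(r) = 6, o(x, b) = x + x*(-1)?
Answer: 13813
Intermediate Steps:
O(D) = -2 + D
o(x, b) = 0 (o(x, b) = x - x = 0)
g(L, m) = 2*L
H(R, l) = -30 - 5*l (H(R, l) = (6 + l)*(-5) = -30 - 5*l)
H(o(-5, -5), g(-3 - 1*(-6), 1)) + 13873 = (-30 - 10*(-3 - 1*(-6))) + 13873 = (-30 - 10*(-3 + 6)) + 13873 = (-30 - 10*3) + 13873 = (-30 - 5*6) + 13873 = (-30 - 30) + 13873 = -60 + 13873 = 13813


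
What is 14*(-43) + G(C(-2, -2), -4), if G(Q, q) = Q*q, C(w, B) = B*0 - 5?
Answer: -582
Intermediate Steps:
C(w, B) = -5 (C(w, B) = 0 - 5 = -5)
14*(-43) + G(C(-2, -2), -4) = 14*(-43) - 5*(-4) = -602 + 20 = -582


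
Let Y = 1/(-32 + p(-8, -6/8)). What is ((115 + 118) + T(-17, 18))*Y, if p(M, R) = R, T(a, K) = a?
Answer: -864/131 ≈ -6.5954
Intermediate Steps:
Y = -4/131 (Y = 1/(-32 - 6/8) = 1/(-32 - 6*⅛) = 1/(-32 - ¾) = 1/(-131/4) = -4/131 ≈ -0.030534)
((115 + 118) + T(-17, 18))*Y = ((115 + 118) - 17)*(-4/131) = (233 - 17)*(-4/131) = 216*(-4/131) = -864/131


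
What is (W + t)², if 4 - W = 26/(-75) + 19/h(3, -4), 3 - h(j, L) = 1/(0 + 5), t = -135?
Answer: 20825664721/1102500 ≈ 18890.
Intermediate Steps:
h(j, L) = 14/5 (h(j, L) = 3 - 1/(0 + 5) = 3 - 1/5 = 3 - 1*⅕ = 3 - ⅕ = 14/5)
W = -2561/1050 (W = 4 - (26/(-75) + 19/(14/5)) = 4 - (26*(-1/75) + 19*(5/14)) = 4 - (-26/75 + 95/14) = 4 - 1*6761/1050 = 4 - 6761/1050 = -2561/1050 ≈ -2.4390)
(W + t)² = (-2561/1050 - 135)² = (-144311/1050)² = 20825664721/1102500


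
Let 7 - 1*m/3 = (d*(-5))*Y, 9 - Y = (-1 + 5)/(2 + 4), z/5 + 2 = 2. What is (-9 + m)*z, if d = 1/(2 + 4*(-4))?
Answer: 0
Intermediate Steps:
z = 0 (z = -10 + 5*2 = -10 + 10 = 0)
Y = 25/3 (Y = 9 - (-1 + 5)/(2 + 4) = 9 - 4/6 = 9 - 1*⅔ = 9 - ⅔ = 25/3 ≈ 8.3333)
d = -1/14 (d = 1/(2 - 16) = 1/(-14) = -1/14 ≈ -0.071429)
m = 169/14 (m = 21 - 3*(-1/14*(-5))*25/3 = 21 - 15*25/(14*3) = 21 - 3*125/42 = 21 - 125/14 = 169/14 ≈ 12.071)
(-9 + m)*z = (-9 + 169/14)*0 = (43/14)*0 = 0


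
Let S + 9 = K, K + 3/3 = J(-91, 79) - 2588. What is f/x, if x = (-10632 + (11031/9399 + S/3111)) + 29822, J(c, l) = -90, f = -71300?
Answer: -231648067300/62347799871 ≈ -3.7154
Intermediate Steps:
K = -2679 (K = -1 + (-90 - 2588) = -1 - 2678 = -2679)
S = -2688 (S = -9 - 2679 = -2688)
x = 62347799871/3248921 (x = (-10632 + (11031/9399 - 2688/3111)) + 29822 = (-10632 + (11031*(1/9399) - 2688*1/3111)) + 29822 = (-10632 + (3677/3133 - 896/1037)) + 29822 = (-10632 + 1005881/3248921) + 29822 = -34541522191/3248921 + 29822 = 62347799871/3248921 ≈ 19190.)
f/x = -71300/62347799871/3248921 = -71300*3248921/62347799871 = -231648067300/62347799871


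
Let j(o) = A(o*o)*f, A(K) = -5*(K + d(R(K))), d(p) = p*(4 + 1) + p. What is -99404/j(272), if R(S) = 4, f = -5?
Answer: -24851/462550 ≈ -0.053726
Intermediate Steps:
d(p) = 6*p (d(p) = p*5 + p = 5*p + p = 6*p)
A(K) = -120 - 5*K (A(K) = -5*(K + 6*4) = -5*(K + 24) = -5*(24 + K) = -120 - 5*K)
j(o) = 600 + 25*o**2 (j(o) = (-120 - 5*o*o)*(-5) = (-120 - 5*o**2)*(-5) = 600 + 25*o**2)
-99404/j(272) = -99404/(600 + 25*272**2) = -99404/(600 + 25*73984) = -99404/(600 + 1849600) = -99404/1850200 = -99404*1/1850200 = -24851/462550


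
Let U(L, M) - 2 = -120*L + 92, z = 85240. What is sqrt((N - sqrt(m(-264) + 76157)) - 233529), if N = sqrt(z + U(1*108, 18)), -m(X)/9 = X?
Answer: sqrt(-233529 + sqrt(72374) - sqrt(78533)) ≈ 483.26*I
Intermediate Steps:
m(X) = -9*X
U(L, M) = 94 - 120*L (U(L, M) = 2 + (-120*L + 92) = 2 + (92 - 120*L) = 94 - 120*L)
N = sqrt(72374) (N = sqrt(85240 + (94 - 120*108)) = sqrt(85240 + (94 - 12960)) = sqrt(85240 - 12866) = sqrt(72374) ≈ 269.02)
sqrt((N - sqrt(m(-264) + 76157)) - 233529) = sqrt((sqrt(72374) - sqrt(-9*(-264) + 76157)) - 233529) = sqrt((sqrt(72374) - sqrt(2376 + 76157)) - 233529) = sqrt((sqrt(72374) - sqrt(78533)) - 233529) = sqrt(-233529 + sqrt(72374) - sqrt(78533))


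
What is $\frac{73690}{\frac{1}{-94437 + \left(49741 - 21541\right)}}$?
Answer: $-4881004530$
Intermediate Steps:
$\frac{73690}{\frac{1}{-94437 + \left(49741 - 21541\right)}} = \frac{73690}{\frac{1}{-94437 + 28200}} = \frac{73690}{\frac{1}{-66237}} = \frac{73690}{- \frac{1}{66237}} = 73690 \left(-66237\right) = -4881004530$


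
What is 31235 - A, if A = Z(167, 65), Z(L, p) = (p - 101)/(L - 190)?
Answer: 718369/23 ≈ 31233.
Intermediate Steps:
Z(L, p) = (-101 + p)/(-190 + L)
A = 36/23 (A = (-101 + 65)/(-190 + 167) = -36/(-23) = -1/23*(-36) = 36/23 ≈ 1.5652)
31235 - A = 31235 - 1*36/23 = 31235 - 36/23 = 718369/23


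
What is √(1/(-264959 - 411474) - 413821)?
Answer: I*√189348600318097902/676433 ≈ 643.29*I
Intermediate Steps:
√(1/(-264959 - 411474) - 413821) = √(1/(-676433) - 413821) = √(-1/676433 - 413821) = √(-279922180494/676433) = I*√189348600318097902/676433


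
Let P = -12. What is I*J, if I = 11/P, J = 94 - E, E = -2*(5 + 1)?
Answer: -583/6 ≈ -97.167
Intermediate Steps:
E = -12 (E = -2*6 = -12)
J = 106 (J = 94 - 1*(-12) = 94 + 12 = 106)
I = -11/12 (I = 11/(-12) = 11*(-1/12) = -11/12 ≈ -0.91667)
I*J = -11/12*106 = -583/6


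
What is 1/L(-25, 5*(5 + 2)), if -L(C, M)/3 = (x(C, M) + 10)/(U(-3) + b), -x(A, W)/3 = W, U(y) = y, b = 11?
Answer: 8/285 ≈ 0.028070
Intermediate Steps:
x(A, W) = -3*W
L(C, M) = -15/4 + 9*M/8 (L(C, M) = -3*(-3*M + 10)/(-3 + 11) = -3*(10 - 3*M)/8 = -3*(5/4 - 3*M/8) = -15/4 + 9*M/8)
1/L(-25, 5*(5 + 2)) = 1/(-15/4 + 9*(5*(5 + 2))/8) = 1/(-15/4 + 9*(5*7)/8) = 1/(-15/4 + (9/8)*35) = 1/(-15/4 + 315/8) = 1/(285/8) = 8/285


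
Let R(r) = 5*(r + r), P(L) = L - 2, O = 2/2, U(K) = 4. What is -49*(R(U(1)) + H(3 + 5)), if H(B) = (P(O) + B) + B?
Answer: -2695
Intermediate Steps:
O = 1 (O = 2*(½) = 1)
P(L) = -2 + L
R(r) = 10*r (R(r) = 5*(2*r) = 10*r)
H(B) = -1 + 2*B (H(B) = ((-2 + 1) + B) + B = (-1 + B) + B = -1 + 2*B)
-49*(R(U(1)) + H(3 + 5)) = -49*(10*4 + (-1 + 2*(3 + 5))) = -49*(40 + (-1 + 2*8)) = -49*(40 + (-1 + 16)) = -49*(40 + 15) = -49*55 = -2695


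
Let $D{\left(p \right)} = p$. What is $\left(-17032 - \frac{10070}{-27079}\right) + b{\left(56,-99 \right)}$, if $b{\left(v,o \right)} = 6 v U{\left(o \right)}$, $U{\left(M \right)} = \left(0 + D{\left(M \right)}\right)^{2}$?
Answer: $\frac{88713630286}{27079} \approx 3.2761 \cdot 10^{6}$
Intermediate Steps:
$U{\left(M \right)} = M^{2}$ ($U{\left(M \right)} = \left(0 + M\right)^{2} = M^{2}$)
$b{\left(v,o \right)} = 6 v o^{2}$
$\left(-17032 - \frac{10070}{-27079}\right) + b{\left(56,-99 \right)} = \left(-17032 - \frac{10070}{-27079}\right) + 6 \cdot 56 \left(-99\right)^{2} = \left(-17032 - - \frac{10070}{27079}\right) + 6 \cdot 56 \cdot 9801 = \left(-17032 + \frac{10070}{27079}\right) + 3293136 = - \frac{461199458}{27079} + 3293136 = \frac{88713630286}{27079}$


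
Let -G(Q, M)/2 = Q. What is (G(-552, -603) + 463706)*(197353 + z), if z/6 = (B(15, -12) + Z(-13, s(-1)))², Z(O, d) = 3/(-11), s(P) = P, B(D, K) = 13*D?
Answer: 23895276452570/121 ≈ 1.9748e+11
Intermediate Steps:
G(Q, M) = -2*Q
Z(O, d) = -3/11 (Z(O, d) = 3*(-1/11) = -3/11)
z = 27528984/121 (z = 6*(13*15 - 3/11)² = 6*(195 - 3/11)² = 6*(2142/11)² = 6*(4588164/121) = 27528984/121 ≈ 2.2751e+5)
(G(-552, -603) + 463706)*(197353 + z) = (-2*(-552) + 463706)*(197353 + 27528984/121) = (1104 + 463706)*(51408697/121) = 464810*(51408697/121) = 23895276452570/121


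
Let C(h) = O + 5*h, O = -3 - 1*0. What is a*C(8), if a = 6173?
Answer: 228401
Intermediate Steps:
O = -3 (O = -3 + 0 = -3)
C(h) = -3 + 5*h
a*C(8) = 6173*(-3 + 5*8) = 6173*(-3 + 40) = 6173*37 = 228401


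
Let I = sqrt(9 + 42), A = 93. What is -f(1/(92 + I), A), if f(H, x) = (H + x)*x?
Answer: -72772593/8413 + 93*sqrt(51)/8413 ≈ -8649.9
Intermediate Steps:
I = sqrt(51) ≈ 7.1414
f(H, x) = x*(H + x)
-f(1/(92 + I), A) = -93*(1/(92 + sqrt(51)) + 93) = -93*(93 + 1/(92 + sqrt(51))) = -(8649 + 93/(92 + sqrt(51))) = -8649 - 93/(92 + sqrt(51))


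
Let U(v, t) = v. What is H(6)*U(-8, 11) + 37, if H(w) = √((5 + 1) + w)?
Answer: 37 - 16*√3 ≈ 9.2872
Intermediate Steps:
H(w) = √(6 + w)
H(6)*U(-8, 11) + 37 = √(6 + 6)*(-8) + 37 = √12*(-8) + 37 = (2*√3)*(-8) + 37 = -16*√3 + 37 = 37 - 16*√3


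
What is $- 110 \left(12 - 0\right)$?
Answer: $-1320$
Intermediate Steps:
$- 110 \left(12 - 0\right) = - 110 \left(12 + 0\right) = \left(-110\right) 12 = -1320$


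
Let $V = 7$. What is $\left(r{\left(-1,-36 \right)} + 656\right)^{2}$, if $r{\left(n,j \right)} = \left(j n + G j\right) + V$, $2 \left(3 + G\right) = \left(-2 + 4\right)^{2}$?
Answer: $540225$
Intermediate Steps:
$G = -1$ ($G = -3 + \frac{\left(-2 + 4\right)^{2}}{2} = -3 + \frac{2^{2}}{2} = -3 + \frac{1}{2} \cdot 4 = -3 + 2 = -1$)
$r{\left(n,j \right)} = 7 - j + j n$ ($r{\left(n,j \right)} = \left(j n - j\right) + 7 = \left(- j + j n\right) + 7 = 7 - j + j n$)
$\left(r{\left(-1,-36 \right)} + 656\right)^{2} = \left(\left(7 - -36 - -36\right) + 656\right)^{2} = \left(\left(7 + 36 + 36\right) + 656\right)^{2} = \left(79 + 656\right)^{2} = 735^{2} = 540225$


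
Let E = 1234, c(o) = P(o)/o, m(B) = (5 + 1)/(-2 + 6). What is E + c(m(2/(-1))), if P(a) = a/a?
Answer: 3704/3 ≈ 1234.7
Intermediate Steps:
m(B) = 3/2 (m(B) = 6/4 = 6*(¼) = 3/2)
P(a) = 1
c(o) = 1/o
E + c(m(2/(-1))) = 1234 + 1/(3/2) = 1234 + ⅔ = 3704/3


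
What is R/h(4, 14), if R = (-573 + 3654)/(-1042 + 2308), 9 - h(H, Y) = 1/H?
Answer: 2054/7385 ≈ 0.27813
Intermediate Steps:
h(H, Y) = 9 - 1/H
R = 1027/422 (R = 3081/1266 = 3081*(1/1266) = 1027/422 ≈ 2.4336)
R/h(4, 14) = 1027/(422*(9 - 1/4)) = 1027/(422*(9 - 1*¼)) = 1027/(422*(9 - ¼)) = 1027/(422*(35/4)) = (1027/422)*(4/35) = 2054/7385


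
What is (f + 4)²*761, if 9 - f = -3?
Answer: 194816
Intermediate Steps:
f = 12 (f = 9 - 1*(-3) = 9 + 3 = 12)
(f + 4)²*761 = (12 + 4)²*761 = 16²*761 = 256*761 = 194816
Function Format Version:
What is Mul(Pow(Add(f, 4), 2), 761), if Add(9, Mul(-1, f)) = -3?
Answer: 194816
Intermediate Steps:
f = 12 (f = Add(9, Mul(-1, -3)) = Add(9, 3) = 12)
Mul(Pow(Add(f, 4), 2), 761) = Mul(Pow(Add(12, 4), 2), 761) = Mul(Pow(16, 2), 761) = Mul(256, 761) = 194816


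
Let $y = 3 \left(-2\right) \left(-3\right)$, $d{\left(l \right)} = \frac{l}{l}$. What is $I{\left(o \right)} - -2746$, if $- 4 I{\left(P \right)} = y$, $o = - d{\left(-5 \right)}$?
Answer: $\frac{5483}{2} \approx 2741.5$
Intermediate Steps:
$d{\left(l \right)} = 1$
$y = 18$ ($y = \left(-6\right) \left(-3\right) = 18$)
$o = -1$ ($o = \left(-1\right) 1 = -1$)
$I{\left(P \right)} = - \frac{9}{2}$ ($I{\left(P \right)} = \left(- \frac{1}{4}\right) 18 = - \frac{9}{2}$)
$I{\left(o \right)} - -2746 = - \frac{9}{2} - -2746 = - \frac{9}{2} + 2746 = \frac{5483}{2}$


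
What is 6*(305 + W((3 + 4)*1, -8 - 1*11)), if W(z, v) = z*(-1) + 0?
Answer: 1788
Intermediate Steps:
W(z, v) = -z (W(z, v) = -z + 0 = -z)
6*(305 + W((3 + 4)*1, -8 - 1*11)) = 6*(305 - (3 + 4)) = 6*(305 - 7) = 6*298 = 1788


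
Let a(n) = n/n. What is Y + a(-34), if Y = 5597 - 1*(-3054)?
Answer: 8652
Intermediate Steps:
a(n) = 1
Y = 8651 (Y = 5597 + 3054 = 8651)
Y + a(-34) = 8651 + 1 = 8652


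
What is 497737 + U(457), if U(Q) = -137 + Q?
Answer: 498057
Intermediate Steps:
497737 + U(457) = 497737 + (-137 + 457) = 497737 + 320 = 498057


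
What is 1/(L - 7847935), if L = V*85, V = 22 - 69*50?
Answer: -1/8139315 ≈ -1.2286e-7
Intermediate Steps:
V = -3428 (V = 22 - 3450 = -3428)
L = -291380 (L = -3428*85 = -291380)
1/(L - 7847935) = 1/(-291380 - 7847935) = 1/(-8139315) = -1/8139315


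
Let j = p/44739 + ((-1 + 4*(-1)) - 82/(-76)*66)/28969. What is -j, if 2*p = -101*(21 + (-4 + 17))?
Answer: 888774025/24624837729 ≈ 0.036093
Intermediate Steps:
p = -1717 (p = (-101*(21 + (-4 + 17)))/2 = (-101*(21 + 13))/2 = (-101*34)/2 = (1/2)*(-3434) = -1717)
j = -888774025/24624837729 (j = -1717/44739 + ((-1 + 4*(-1)) - 82/(-76)*66)/28969 = -1717*1/44739 + ((-1 - 4) - 82*(-1/76)*66)*(1/28969) = -1717/44739 + (-5 + (41/38)*66)*(1/28969) = -1717/44739 + (-5 + 1353/19)*(1/28969) = -1717/44739 + (1258/19)*(1/28969) = -1717/44739 + 1258/550411 = -888774025/24624837729 ≈ -0.036093)
-j = -1*(-888774025/24624837729) = 888774025/24624837729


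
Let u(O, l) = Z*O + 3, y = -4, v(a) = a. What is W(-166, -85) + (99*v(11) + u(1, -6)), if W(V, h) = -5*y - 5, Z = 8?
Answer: 1115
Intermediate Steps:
W(V, h) = 15 (W(V, h) = -5*(-4) - 5 = 20 - 5 = 15)
u(O, l) = 3 + 8*O (u(O, l) = 8*O + 3 = 3 + 8*O)
W(-166, -85) + (99*v(11) + u(1, -6)) = 15 + (99*11 + (3 + 8*1)) = 15 + (1089 + (3 + 8)) = 15 + (1089 + 11) = 15 + 1100 = 1115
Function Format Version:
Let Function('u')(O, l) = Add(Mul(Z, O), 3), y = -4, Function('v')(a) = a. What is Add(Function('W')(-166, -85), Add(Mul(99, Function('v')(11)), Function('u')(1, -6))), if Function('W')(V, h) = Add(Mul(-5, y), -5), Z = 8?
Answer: 1115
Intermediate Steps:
Function('W')(V, h) = 15 (Function('W')(V, h) = Add(Mul(-5, -4), -5) = Add(20, -5) = 15)
Function('u')(O, l) = Add(3, Mul(8, O)) (Function('u')(O, l) = Add(Mul(8, O), 3) = Add(3, Mul(8, O)))
Add(Function('W')(-166, -85), Add(Mul(99, Function('v')(11)), Function('u')(1, -6))) = Add(15, Add(Mul(99, 11), Add(3, Mul(8, 1)))) = Add(15, Add(1089, Add(3, 8))) = Add(15, Add(1089, 11)) = Add(15, 1100) = 1115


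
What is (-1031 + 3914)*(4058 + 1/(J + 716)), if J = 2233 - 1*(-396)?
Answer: 13044624571/1115 ≈ 1.1699e+7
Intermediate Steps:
J = 2629 (J = 2233 + 396 = 2629)
(-1031 + 3914)*(4058 + 1/(J + 716)) = (-1031 + 3914)*(4058 + 1/(2629 + 716)) = 2883*(4058 + 1/3345) = 2883*(13574011/3345) = 13044624571/1115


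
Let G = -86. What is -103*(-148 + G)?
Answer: 24102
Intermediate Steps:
-103*(-148 + G) = -103*(-148 - 86) = -103*(-234) = 24102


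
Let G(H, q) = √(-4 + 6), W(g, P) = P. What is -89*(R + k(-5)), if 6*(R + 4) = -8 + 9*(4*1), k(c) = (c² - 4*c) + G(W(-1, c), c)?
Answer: -12193/3 - 89*√2 ≈ -4190.2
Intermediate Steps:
G(H, q) = √2
k(c) = √2 + c² - 4*c (k(c) = (c² - 4*c) + √2 = √2 + c² - 4*c)
R = ⅔ (R = -4 + (-8 + 9*(4*1))/6 = -4 + (-8 + 9*4)/6 = -4 + (-8 + 36)/6 = -4 + (⅙)*28 = -4 + 14/3 = ⅔ ≈ 0.66667)
-89*(R + k(-5)) = -89*(⅔ + (√2 + (-5)² - 4*(-5))) = -89*(⅔ + (√2 + 25 + 20)) = -89*(⅔ + (45 + √2)) = -89*(137/3 + √2) = -12193/3 - 89*√2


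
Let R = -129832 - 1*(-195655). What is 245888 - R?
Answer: 180065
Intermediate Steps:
R = 65823 (R = -129832 + 195655 = 65823)
245888 - R = 245888 - 1*65823 = 245888 - 65823 = 180065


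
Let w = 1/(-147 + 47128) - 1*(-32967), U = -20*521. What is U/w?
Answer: -122385505/387205657 ≈ -0.31607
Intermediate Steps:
U = -10420
w = 1548822628/46981 (w = 1/46981 + 32967 = 1548822628/46981 ≈ 32967.)
U/w = -10420/1548822628/46981 = -10420*46981/1548822628 = -122385505/387205657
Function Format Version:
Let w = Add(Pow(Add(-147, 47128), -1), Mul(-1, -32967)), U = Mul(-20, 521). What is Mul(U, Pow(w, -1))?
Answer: Rational(-122385505, 387205657) ≈ -0.31607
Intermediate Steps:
U = -10420
w = Rational(1548822628, 46981) (w = Add(Pow(46981, -1), 32967) = Add(Rational(1, 46981), 32967) = Rational(1548822628, 46981) ≈ 32967.)
Mul(U, Pow(w, -1)) = Mul(-10420, Pow(Rational(1548822628, 46981), -1)) = Mul(-10420, Rational(46981, 1548822628)) = Rational(-122385505, 387205657)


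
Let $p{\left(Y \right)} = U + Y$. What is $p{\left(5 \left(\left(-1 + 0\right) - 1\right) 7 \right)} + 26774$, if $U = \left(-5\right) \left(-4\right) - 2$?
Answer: $26722$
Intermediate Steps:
$U = 18$ ($U = 20 - 2 = 18$)
$p{\left(Y \right)} = 18 + Y$
$p{\left(5 \left(\left(-1 + 0\right) - 1\right) 7 \right)} + 26774 = \left(18 + 5 \left(\left(-1 + 0\right) - 1\right) 7\right) + 26774 = \left(18 + 5 \left(-1 - 1\right) 7\right) + 26774 = \left(18 + 5 \left(-2\right) 7\right) + 26774 = \left(18 - 70\right) + 26774 = -52 + 26774 = 26722$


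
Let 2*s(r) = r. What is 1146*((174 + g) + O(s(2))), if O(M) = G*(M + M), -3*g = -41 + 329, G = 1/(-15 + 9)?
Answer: 89006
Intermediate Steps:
G = -⅙ (G = 1/(-6) = -⅙ ≈ -0.16667)
s(r) = r/2
g = -96 (g = -(-41 + 329)/3 = -⅓*288 = -96)
O(M) = -M/3 (O(M) = -(M + M)/6 = -M/3)
1146*((174 + g) + O(s(2))) = 1146*((174 - 96) - 2/6) = 1146*(78 - ⅓*1) = 1146*(78 - ⅓) = 1146*(233/3) = 89006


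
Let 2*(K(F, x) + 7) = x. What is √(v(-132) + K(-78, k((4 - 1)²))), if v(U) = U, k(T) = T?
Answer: I*√538/2 ≈ 11.597*I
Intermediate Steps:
K(F, x) = -7 + x/2
√(v(-132) + K(-78, k((4 - 1)²))) = √(-132 + (-7 + (4 - 1)²/2)) = √(-132 + (-7 + (½)*3²)) = √(-132 + (-7 + (½)*9)) = √(-132 + (-7 + 9/2)) = √(-132 - 5/2) = √(-269/2) = I*√538/2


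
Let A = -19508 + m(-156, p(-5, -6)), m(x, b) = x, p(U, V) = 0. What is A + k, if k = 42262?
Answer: 22598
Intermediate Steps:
A = -19664 (A = -19508 - 156 = -19664)
A + k = -19664 + 42262 = 22598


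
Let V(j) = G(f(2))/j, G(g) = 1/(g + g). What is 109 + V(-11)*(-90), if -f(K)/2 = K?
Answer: 4751/44 ≈ 107.98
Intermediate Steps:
f(K) = -2*K
G(g) = 1/(2*g)
V(j) = -1/(8*j) (V(j) = (1/(2*((-2*2))))/j = ((½)/(-4))/j = ((½)*(-¼))/j = -1/(8*j))
109 + V(-11)*(-90) = 109 - ⅛/(-11)*(-90) = 109 - ⅛*(-1/11)*(-90) = 109 + (1/88)*(-90) = 109 - 45/44 = 4751/44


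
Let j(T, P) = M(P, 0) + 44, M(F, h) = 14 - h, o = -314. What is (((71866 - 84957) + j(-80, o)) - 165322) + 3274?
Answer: -175081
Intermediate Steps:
j(T, P) = 58 (j(T, P) = (14 - 1*0) + 44 = (14 + 0) + 44 = 14 + 44 = 58)
(((71866 - 84957) + j(-80, o)) - 165322) + 3274 = (((71866 - 84957) + 58) - 165322) + 3274 = ((-13091 + 58) - 165322) + 3274 = (-13033 - 165322) + 3274 = -178355 + 3274 = -175081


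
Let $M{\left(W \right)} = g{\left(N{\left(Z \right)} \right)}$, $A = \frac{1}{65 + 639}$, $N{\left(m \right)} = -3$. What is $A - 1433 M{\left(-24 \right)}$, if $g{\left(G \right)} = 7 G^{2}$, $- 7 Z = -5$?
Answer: $- \frac{63556415}{704} \approx -90279.0$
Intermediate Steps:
$Z = \frac{5}{7}$ ($Z = \left(- \frac{1}{7}\right) \left(-5\right) = \frac{5}{7} \approx 0.71429$)
$A = \frac{1}{704} \approx 0.0014205$
$M{\left(W \right)} = 63$ ($M{\left(W \right)} = 7 \left(-3\right)^{2} = 7 \cdot 9 = 63$)
$A - 1433 M{\left(-24 \right)} = \frac{1}{704} - 90279 = - \frac{63556415}{704}$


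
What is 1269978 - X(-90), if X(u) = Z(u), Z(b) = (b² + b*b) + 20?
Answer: 1253758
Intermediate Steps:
Z(b) = 20 + 2*b² (Z(b) = (b² + b²) + 20 = 2*b² + 20 = 20 + 2*b²)
X(u) = 20 + 2*u²
1269978 - X(-90) = 1269978 - (20 + 2*(-90)²) = 1269978 - (20 + 2*8100) = 1269978 - (20 + 16200) = 1269978 - 1*16220 = 1269978 - 16220 = 1253758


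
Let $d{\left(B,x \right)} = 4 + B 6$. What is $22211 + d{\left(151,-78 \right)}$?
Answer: $23121$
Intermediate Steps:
$d{\left(B,x \right)} = 4 + 6 B$
$22211 + d{\left(151,-78 \right)} = 22211 + \left(4 + 6 \cdot 151\right) = 22211 + \left(4 + 906\right) = 22211 + 910 = 23121$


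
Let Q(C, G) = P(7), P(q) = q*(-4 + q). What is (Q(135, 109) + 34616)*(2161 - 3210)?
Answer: -36334213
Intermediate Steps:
Q(C, G) = 21 (Q(C, G) = 7*(-4 + 7) = 7*3 = 21)
(Q(135, 109) + 34616)*(2161 - 3210) = (21 + 34616)*(2161 - 3210) = 34637*(-1049) = -36334213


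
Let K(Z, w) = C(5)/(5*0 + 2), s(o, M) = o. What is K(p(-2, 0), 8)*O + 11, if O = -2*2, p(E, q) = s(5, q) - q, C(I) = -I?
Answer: 21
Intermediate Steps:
p(E, q) = 5 - q
K(Z, w) = -5/2 (K(Z, w) = (-1*5)/(5*0 + 2) = -5/(0 + 2) = -5/2)
O = -4
K(p(-2, 0), 8)*O + 11 = -5/2*(-4) + 11 = 10 + 11 = 21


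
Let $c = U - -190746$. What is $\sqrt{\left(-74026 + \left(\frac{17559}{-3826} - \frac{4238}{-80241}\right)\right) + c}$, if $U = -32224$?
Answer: $\frac{\sqrt{7963343116387951095930}}{307002066} \approx 290.67$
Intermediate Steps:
$c = 158522$ ($c = -32224 - -190746 = -32224 + 190746 = 158522$)
$\sqrt{\left(-74026 + \left(\frac{17559}{-3826} - \frac{4238}{-80241}\right)\right) + c} = \sqrt{\left(-74026 + \left(\frac{17559}{-3826} - \frac{4238}{-80241}\right)\right) + 158522} = \sqrt{\left(-74026 + \left(17559 \left(- \frac{1}{3826}\right) - - \frac{4238}{80241}\right)\right) + 158522} = \sqrt{\left(-74026 + \left(- \frac{17559}{3826} + \frac{4238}{80241}\right)\right) + 158522} = \sqrt{\left(-74026 - \frac{1392737131}{307002066}\right) + 158522} = \sqrt{- \frac{22727527674847}{307002066} + 158522} = \sqrt{\frac{25939053831605}{307002066}} = \frac{\sqrt{7963343116387951095930}}{307002066}$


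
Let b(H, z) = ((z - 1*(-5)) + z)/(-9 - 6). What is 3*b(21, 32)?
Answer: -69/5 ≈ -13.800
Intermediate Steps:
b(H, z) = -⅓ - 2*z/15 (b(H, z) = ((z + 5) + z)/(-15) = ((5 + z) + z)*(-1/15) = (5 + 2*z)*(-1/15) = -⅓ - 2*z/15)
3*b(21, 32) = 3*(-⅓ - 2/15*32) = 3*(-⅓ - 64/15) = 3*(-23/5) = -69/5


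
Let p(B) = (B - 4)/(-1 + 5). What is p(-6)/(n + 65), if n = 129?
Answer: -5/388 ≈ -0.012887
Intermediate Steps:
p(B) = -1 + B/4 (p(B) = (-4 + B)/4 = (-4 + B)*(¼) = -1 + B/4)
p(-6)/(n + 65) = (-1 + (¼)*(-6))/(129 + 65) = (-1 - 3/2)/194 = (1/194)*(-5/2) = -5/388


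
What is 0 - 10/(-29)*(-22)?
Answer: -220/29 ≈ -7.5862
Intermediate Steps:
0 - 10/(-29)*(-22) = 0 - 10*(-1/29)*(-22) = 0 + (10/29)*(-22) = 0 - 220/29 = -220/29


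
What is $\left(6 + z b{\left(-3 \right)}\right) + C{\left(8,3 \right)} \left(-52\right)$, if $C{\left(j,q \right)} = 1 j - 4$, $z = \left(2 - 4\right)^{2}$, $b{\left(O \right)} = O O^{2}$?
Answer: $-310$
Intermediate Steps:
$b{\left(O \right)} = O^{3}$
$z = 4$ ($z = \left(-2\right)^{2} = 4$)
$C{\left(j,q \right)} = -4 + j$ ($C{\left(j,q \right)} = j - 4 = -4 + j$)
$\left(6 + z b{\left(-3 \right)}\right) + C{\left(8,3 \right)} \left(-52\right) = \left(6 + 4 \left(-3\right)^{3}\right) + \left(-4 + 8\right) \left(-52\right) = \left(6 + 4 \left(-27\right)\right) + 4 \left(-52\right) = \left(6 - 108\right) - 208 = -102 - 208 = -310$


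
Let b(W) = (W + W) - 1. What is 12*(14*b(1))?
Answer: 168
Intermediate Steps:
b(W) = -1 + 2*W (b(W) = 2*W - 1 = -1 + 2*W)
12*(14*b(1)) = 12*(14*(-1 + 2*1)) = 12*(14*(-1 + 2)) = 12*(14*1) = 12*14 = 168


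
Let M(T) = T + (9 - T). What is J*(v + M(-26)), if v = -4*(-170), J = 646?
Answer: 445094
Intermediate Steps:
M(T) = 9
v = 680
J*(v + M(-26)) = 646*(680 + 9) = 646*689 = 445094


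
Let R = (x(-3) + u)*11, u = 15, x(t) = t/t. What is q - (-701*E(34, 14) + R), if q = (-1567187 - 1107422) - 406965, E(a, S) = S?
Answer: -3071936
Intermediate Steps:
x(t) = 1
q = -3081574 (q = -2674609 - 406965 = -3081574)
R = 176 (R = (1 + 15)*11 = 16*11 = 176)
q - (-701*E(34, 14) + R) = -3081574 - (-701*14 + 176) = -3081574 - (-9814 + 176) = -3081574 - 1*(-9638) = -3081574 + 9638 = -3071936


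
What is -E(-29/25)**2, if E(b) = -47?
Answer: -2209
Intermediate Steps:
-E(-29/25)**2 = -1*(-47)**2 = -1*2209 = -2209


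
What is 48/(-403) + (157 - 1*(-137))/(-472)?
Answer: -70569/95108 ≈ -0.74199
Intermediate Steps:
48/(-403) + (157 - 1*(-137))/(-472) = 48*(-1/403) + (157 + 137)*(-1/472) = -48/403 + 294*(-1/472) = -48/403 - 147/236 = -70569/95108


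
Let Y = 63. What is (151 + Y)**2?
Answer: 45796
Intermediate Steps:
(151 + Y)**2 = (151 + 63)**2 = 214**2 = 45796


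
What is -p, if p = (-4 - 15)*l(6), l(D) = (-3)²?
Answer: 171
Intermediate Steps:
l(D) = 9
p = -171 (p = (-4 - 15)*9 = -19*9 = -171)
-p = -1*(-171) = 171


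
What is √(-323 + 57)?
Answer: I*√266 ≈ 16.31*I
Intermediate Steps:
√(-323 + 57) = √(-266) = I*√266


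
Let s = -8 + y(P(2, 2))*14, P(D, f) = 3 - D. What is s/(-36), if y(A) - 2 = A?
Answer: -17/18 ≈ -0.94444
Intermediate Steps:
y(A) = 2 + A
s = 34 (s = -8 + (2 + (3 - 1*2))*14 = -8 + (2 + (3 - 2))*14 = -8 + (2 + 1)*14 = -8 + 3*14 = -8 + 42 = 34)
s/(-36) = 34/(-36) = 34*(-1/36) = -17/18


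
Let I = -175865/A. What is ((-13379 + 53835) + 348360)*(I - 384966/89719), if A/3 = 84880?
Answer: -553120767725335/285575577 ≈ -1.9369e+6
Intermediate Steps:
A = 254640 (A = 3*84880 = 254640)
I = -35173/50928 (I = -175865/254640 = -175865*1/254640 = -35173/50928 ≈ -0.69064)
((-13379 + 53835) + 348360)*(I - 384966/89719) = ((-13379 + 53835) + 348360)*(-35173/50928 - 384966/89719) = (40456 + 348360)*(-35173/50928 - 384966*1/89719) = 388816*(-35173/50928 - 384966/89719) = 388816*(-22761234835/4569209232) = -553120767725335/285575577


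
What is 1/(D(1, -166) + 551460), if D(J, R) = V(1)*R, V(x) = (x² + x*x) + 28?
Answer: 1/546480 ≈ 1.8299e-6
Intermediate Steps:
V(x) = 28 + 2*x² (V(x) = (x² + x²) + 28 = 2*x² + 28 = 28 + 2*x²)
D(J, R) = 30*R (D(J, R) = (28 + 2*1²)*R = (28 + 2*1)*R = (28 + 2)*R = 30*R)
1/(D(1, -166) + 551460) = 1/(30*(-166) + 551460) = 1/(-4980 + 551460) = 1/546480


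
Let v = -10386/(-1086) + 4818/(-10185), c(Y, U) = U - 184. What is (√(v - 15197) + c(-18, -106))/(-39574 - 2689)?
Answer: 290/42263 - 2*I*√1433754244684930/25970402185 ≈ 0.0068618 - 0.002916*I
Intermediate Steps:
c(Y, U) = -184 + U
v = 5586059/614495 (v = -10386*(-1/1086) + 4818*(-1/10185) = 1731/181 - 1606/3395 = 5586059/614495 ≈ 9.0905)
(√(v - 15197) + c(-18, -106))/(-39574 - 2689) = (√(5586059/614495 - 15197) + (-184 - 106))/(-39574 - 2689) = (√(-9332894456/614495) - 290)/(-42263) = (2*I*√1433754244684930/614495 - 290)*(-1/42263) = (-290 + 2*I*√1433754244684930/614495)*(-1/42263) = 290/42263 - 2*I*√1433754244684930/25970402185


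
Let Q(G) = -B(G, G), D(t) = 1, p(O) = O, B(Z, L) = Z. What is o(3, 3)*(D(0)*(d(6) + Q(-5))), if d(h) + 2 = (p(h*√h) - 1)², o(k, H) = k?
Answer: 660 - 36*√6 ≈ 571.82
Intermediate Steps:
Q(G) = -G
d(h) = -2 + (-1 + h^(3/2))² (d(h) = -2 + (h*√h - 1)² = -2 + (h^(3/2) - 1)² = -2 + (-1 + h^(3/2))²)
o(3, 3)*(D(0)*(d(6) + Q(-5))) = 3*(1*((-2 + (-1 + 6^(3/2))²) - 1*(-5))) = 3*(1*((-2 + (-1 + 6*√6)²) + 5)) = 3*(1*(3 + (-1 + 6*√6)²)) = 3*(3 + (-1 + 6*√6)²) = 9 + 3*(-1 + 6*√6)²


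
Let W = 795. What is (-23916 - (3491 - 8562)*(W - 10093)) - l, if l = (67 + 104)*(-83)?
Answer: -47159881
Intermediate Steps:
l = -14193 (l = 171*(-83) = -14193)
(-23916 - (3491 - 8562)*(W - 10093)) - l = (-23916 - (3491 - 8562)*(795 - 10093)) - 1*(-14193) = (-23916 - (-5071)*(-9298)) + 14193 = (-23916 - 1*47150158) + 14193 = (-23916 - 47150158) + 14193 = -47174074 + 14193 = -47159881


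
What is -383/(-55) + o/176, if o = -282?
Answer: 2359/440 ≈ 5.3614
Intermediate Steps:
-383/(-55) + o/176 = -383/(-55) - 282/176 = -383*(-1/55) - 282*1/176 = 383/55 - 141/88 = 2359/440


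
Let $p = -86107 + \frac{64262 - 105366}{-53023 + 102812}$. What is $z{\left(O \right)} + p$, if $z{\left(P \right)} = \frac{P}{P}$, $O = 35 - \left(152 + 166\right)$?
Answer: $- \frac{4287172738}{49789} \approx -86107.0$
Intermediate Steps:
$O = -283$ ($O = 35 - 318 = -283$)
$z{\left(P \right)} = 1$
$p = - \frac{4287222527}{49789}$ ($p = -86107 - \frac{41104}{49789} = - \frac{4287222527}{49789} \approx -86108.0$)
$z{\left(O \right)} + p = 1 - \frac{4287222527}{49789} = - \frac{4287172738}{49789}$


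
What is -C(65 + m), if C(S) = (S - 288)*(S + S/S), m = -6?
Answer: 13740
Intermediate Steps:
C(S) = (1 + S)*(-288 + S) (C(S) = (-288 + S)*(S + 1) = (-288 + S)*(1 + S) = (1 + S)*(-288 + S))
-C(65 + m) = -(-288 + (65 - 6)² - 287*(65 - 6)) = -(-288 + 59² - 287*59) = -(-288 + 3481 - 16933) = -1*(-13740) = 13740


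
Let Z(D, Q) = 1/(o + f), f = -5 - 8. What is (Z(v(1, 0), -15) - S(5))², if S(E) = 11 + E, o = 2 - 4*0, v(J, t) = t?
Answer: 31329/121 ≈ 258.92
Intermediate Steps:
f = -13
o = 2 (o = 2 + 0 = 2)
Z(D, Q) = -1/11 (Z(D, Q) = 1/(2 - 13) = 1/(-11) = -1/11)
(Z(v(1, 0), -15) - S(5))² = (-1/11 - (11 + 5))² = (-1/11 - 1*16)² = (-1/11 - 16)² = (-177/11)² = 31329/121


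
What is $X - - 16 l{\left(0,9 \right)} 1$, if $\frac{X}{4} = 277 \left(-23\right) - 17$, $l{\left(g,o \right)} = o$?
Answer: $-25408$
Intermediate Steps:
$X = -25552$ ($X = 4 \left(277 \left(-23\right) - 17\right) = 4 \left(-6371 - 17\right) = 4 \left(-6388\right) = -25552$)
$X - - 16 l{\left(0,9 \right)} 1 = -25552 - \left(-16\right) 9 \cdot 1 = -25552 - \left(-144\right) 1 = -25552 - -144 = -25552 + 144 = -25408$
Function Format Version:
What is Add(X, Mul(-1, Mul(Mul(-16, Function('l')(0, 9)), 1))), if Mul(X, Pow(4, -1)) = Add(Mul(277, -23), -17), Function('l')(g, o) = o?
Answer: -25408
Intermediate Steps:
X = -25552 (X = Mul(4, Add(Mul(277, -23), -17)) = Mul(4, Add(-6371, -17)) = Mul(4, -6388) = -25552)
Add(X, Mul(-1, Mul(Mul(-16, Function('l')(0, 9)), 1))) = Add(-25552, Mul(-1, Mul(Mul(-16, 9), 1))) = Add(-25552, Mul(-1, Mul(-144, 1))) = Add(-25552, Mul(-1, -144)) = Add(-25552, 144) = -25408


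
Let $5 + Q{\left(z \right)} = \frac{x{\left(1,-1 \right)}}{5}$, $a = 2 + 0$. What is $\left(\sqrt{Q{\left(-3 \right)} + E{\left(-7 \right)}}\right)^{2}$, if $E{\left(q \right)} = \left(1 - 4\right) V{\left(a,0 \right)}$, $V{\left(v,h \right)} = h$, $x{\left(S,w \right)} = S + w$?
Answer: $-5$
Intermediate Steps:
$a = 2$
$Q{\left(z \right)} = -5$ ($Q{\left(z \right)} = -5 + \frac{1 - 1}{5} = -5 + 0 \cdot \frac{1}{5} = -5 + 0 = -5$)
$E{\left(q \right)} = 0$ ($E{\left(q \right)} = \left(1 - 4\right) 0 = \left(-3\right) 0 = 0$)
$\left(\sqrt{Q{\left(-3 \right)} + E{\left(-7 \right)}}\right)^{2} = \left(\sqrt{-5 + 0}\right)^{2} = \left(\sqrt{-5}\right)^{2} = \left(i \sqrt{5}\right)^{2} = -5$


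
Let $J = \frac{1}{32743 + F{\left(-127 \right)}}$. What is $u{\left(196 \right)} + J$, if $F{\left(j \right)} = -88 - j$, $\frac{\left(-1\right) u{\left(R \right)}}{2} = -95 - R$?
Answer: $\frac{19079125}{32782} \approx 582.0$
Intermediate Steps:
$u{\left(R \right)} = 190 + 2 R$ ($u{\left(R \right)} = - 2 \left(-95 - R\right) = 190 + 2 R$)
$J = \frac{1}{32782}$ ($J = \frac{1}{32743 - -39} = \frac{1}{32743 + \left(-88 + 127\right)} = \frac{1}{32743 + 39} = \frac{1}{32782} \approx 3.0505 \cdot 10^{-5}$)
$u{\left(196 \right)} + J = \left(190 + 2 \cdot 196\right) + \frac{1}{32782} = \left(190 + 392\right) + \frac{1}{32782} = 582 + \frac{1}{32782} = \frac{19079125}{32782}$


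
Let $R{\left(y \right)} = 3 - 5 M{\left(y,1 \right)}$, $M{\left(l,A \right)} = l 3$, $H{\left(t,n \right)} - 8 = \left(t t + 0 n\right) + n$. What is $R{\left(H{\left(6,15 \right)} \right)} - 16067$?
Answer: $-16949$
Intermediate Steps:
$H{\left(t,n \right)} = 8 + n + t^{2}$ ($H{\left(t,n \right)} = 8 + \left(\left(t t + 0 n\right) + n\right) = 8 + \left(\left(t^{2} + 0\right) + n\right) = 8 + \left(t^{2} + n\right) = 8 + \left(n + t^{2}\right) = 8 + n + t^{2}$)
$M{\left(l,A \right)} = 3 l$
$R{\left(y \right)} = 3 - 15 y$ ($R{\left(y \right)} = 3 - 5 \cdot 3 y = 3 - 15 y$)
$R{\left(H{\left(6,15 \right)} \right)} - 16067 = \left(3 - 15 \left(8 + 15 + 6^{2}\right)\right) - 16067 = \left(3 - 15 \left(8 + 15 + 36\right)\right) - 16067 = \left(3 - 885\right) - 16067 = -882 - 16067 = -16949$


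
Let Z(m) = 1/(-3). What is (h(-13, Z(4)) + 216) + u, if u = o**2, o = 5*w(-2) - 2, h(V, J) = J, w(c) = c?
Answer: 1079/3 ≈ 359.67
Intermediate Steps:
Z(m) = -1/3
o = -12 (o = 5*(-2) - 2 = -10 - 2 = -12)
u = 144 (u = (-12)**2 = 144)
(h(-13, Z(4)) + 216) + u = (-1/3 + 216) + 144 = 647/3 + 144 = 1079/3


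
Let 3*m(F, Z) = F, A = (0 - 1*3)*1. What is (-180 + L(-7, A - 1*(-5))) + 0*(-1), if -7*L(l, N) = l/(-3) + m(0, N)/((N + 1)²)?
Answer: -541/3 ≈ -180.33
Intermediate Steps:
A = -3 (A = (0 - 3)*1 = -3*1 = -3)
m(F, Z) = F/3
L(l, N) = l/21 (L(l, N) = -(l/(-3) + ((⅓)*0)/((N + 1)²))/7 = -(l*(-⅓) + 0/((1 + N)²))/7 = -(-l/3 + 0/(1 + N)²)/7 = -(-l/3 + 0)/7 = -(-1)*l/21 = l/21)
(-180 + L(-7, A - 1*(-5))) + 0*(-1) = (-180 + (1/21)*(-7)) + 0*(-1) = (-180 - ⅓) + 0 = -541/3 + 0 = -541/3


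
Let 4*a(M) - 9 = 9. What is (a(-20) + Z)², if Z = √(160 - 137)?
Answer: 173/4 + 9*√23 ≈ 86.412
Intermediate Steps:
a(M) = 9/2 (a(M) = 9/4 + (¼)*9 = 9/4 + 9/4 = 9/2)
Z = √23 ≈ 4.7958
(a(-20) + Z)² = (9/2 + √23)²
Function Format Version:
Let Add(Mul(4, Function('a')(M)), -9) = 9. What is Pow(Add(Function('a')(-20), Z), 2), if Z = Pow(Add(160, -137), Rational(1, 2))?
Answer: Add(Rational(173, 4), Mul(9, Pow(23, Rational(1, 2)))) ≈ 86.412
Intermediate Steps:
Function('a')(M) = Rational(9, 2) (Function('a')(M) = Add(Rational(9, 4), Mul(Rational(1, 4), 9)) = Add(Rational(9, 4), Rational(9, 4)) = Rational(9, 2))
Z = Pow(23, Rational(1, 2)) ≈ 4.7958
Pow(Add(Function('a')(-20), Z), 2) = Pow(Add(Rational(9, 2), Pow(23, Rational(1, 2))), 2)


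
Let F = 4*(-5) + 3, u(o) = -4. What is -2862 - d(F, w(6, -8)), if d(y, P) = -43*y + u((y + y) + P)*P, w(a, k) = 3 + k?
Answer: -3613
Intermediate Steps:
F = -17 (F = -20 + 3 = -17)
d(y, P) = -43*y - 4*P
-2862 - d(F, w(6, -8)) = -2862 - (-43*(-17) - 4*(3 - 8)) = -2862 - (731 - 4*(-5)) = -2862 - (731 + 20) = -2862 - 1*751 = -2862 - 751 = -3613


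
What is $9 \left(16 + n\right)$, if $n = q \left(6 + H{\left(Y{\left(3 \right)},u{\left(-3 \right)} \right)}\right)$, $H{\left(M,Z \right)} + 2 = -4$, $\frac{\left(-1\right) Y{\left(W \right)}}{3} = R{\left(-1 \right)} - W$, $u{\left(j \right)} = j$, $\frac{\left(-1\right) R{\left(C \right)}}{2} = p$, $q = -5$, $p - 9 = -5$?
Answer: $144$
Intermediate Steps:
$p = 4$ ($p = 9 - 5 = 4$)
$R{\left(C \right)} = -8$ ($R{\left(C \right)} = \left(-2\right) 4 = -8$)
$Y{\left(W \right)} = 24 + 3 W$ ($Y{\left(W \right)} = - 3 \left(-8 - W\right) = 24 + 3 W$)
$H{\left(M,Z \right)} = -6$ ($H{\left(M,Z \right)} = -2 - 4 = -6$)
$n = 0$ ($n = - 5 \left(6 - 6\right) = \left(-5\right) 0 = 0$)
$9 \left(16 + n\right) = 9 \left(16 + 0\right) = 9 \cdot 16 = 144$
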